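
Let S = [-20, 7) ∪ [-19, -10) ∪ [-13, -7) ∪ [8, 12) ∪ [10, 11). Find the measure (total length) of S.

Merged: [-20, 7), [8, 12).
Lengths: 27 + 4 = 31.

31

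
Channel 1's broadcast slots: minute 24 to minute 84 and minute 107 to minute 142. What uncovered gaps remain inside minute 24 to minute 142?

minute 84 to minute 107

After merging, the occupied span is minute 24 to minute 84, minute 107 to minute 142.
Complement within minute 24 to minute 142: minute 84 to minute 107.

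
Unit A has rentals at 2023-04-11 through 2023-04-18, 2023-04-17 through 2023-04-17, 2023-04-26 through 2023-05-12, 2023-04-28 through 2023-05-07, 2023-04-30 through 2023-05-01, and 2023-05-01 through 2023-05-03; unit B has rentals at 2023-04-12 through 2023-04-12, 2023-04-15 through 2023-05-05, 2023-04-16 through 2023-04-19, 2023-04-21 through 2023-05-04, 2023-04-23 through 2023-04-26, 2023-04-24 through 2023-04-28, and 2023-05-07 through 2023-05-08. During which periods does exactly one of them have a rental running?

2023-04-11 through 2023-04-11, 2023-04-13 through 2023-04-14, 2023-04-19 through 2023-04-25, 2023-05-06 through 2023-05-06, 2023-05-09 through 2023-05-12

Merge the first list: 2023-04-11 through 2023-04-18, 2023-04-26 through 2023-05-12.
Merge the second list: 2023-04-12 through 2023-04-12, 2023-04-15 through 2023-05-05, 2023-05-07 through 2023-05-08.
A \ B = 2023-04-11 through 2023-04-11, 2023-04-13 through 2023-04-14, 2023-05-06 through 2023-05-06, 2023-05-09 through 2023-05-12.
B \ A = 2023-04-19 through 2023-04-25.
Union of the two gives the symmetric difference.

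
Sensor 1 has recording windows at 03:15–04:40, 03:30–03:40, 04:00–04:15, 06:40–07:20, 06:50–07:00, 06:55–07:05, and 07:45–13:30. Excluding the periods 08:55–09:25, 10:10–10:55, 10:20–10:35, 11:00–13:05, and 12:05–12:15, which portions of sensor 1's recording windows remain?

03:15–04:40, 06:40–07:20, 07:45–08:55, 09:25–10:10, 10:55–11:00, 13:05–13:30

A, merged: 03:15–04:40, 06:40–07:20, 07:45–13:30.
B, merged: 08:55–09:25, 10:10–10:55, 11:00–13:05.
03:15–04:40: no B overlap → unchanged.
06:40–07:20: no B overlap → unchanged.
07:45–13:30 minus B → 07:45–08:55, 09:25–10:10, 10:55–11:00, 13:05–13:30.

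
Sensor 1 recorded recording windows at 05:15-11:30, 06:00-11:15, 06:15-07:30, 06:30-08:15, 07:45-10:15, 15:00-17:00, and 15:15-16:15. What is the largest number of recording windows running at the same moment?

At 06:30, 4 of the intervals are simultaneously active.
No point has more.

4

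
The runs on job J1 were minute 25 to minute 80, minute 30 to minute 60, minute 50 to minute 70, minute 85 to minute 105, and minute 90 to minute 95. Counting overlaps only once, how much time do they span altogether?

Merged: minute 25 to minute 80, minute 85 to minute 105.
Lengths: 55 minutes + 20 minutes = 75 minutes.

75 minutes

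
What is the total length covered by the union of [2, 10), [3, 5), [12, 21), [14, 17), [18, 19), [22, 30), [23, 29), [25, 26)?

25

Merged: [2, 10), [12, 21), [22, 30).
Lengths: 8 + 9 + 8 = 25.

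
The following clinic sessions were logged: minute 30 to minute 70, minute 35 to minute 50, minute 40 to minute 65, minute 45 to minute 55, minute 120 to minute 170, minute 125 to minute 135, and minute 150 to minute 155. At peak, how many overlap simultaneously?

At minute 45, 4 of the intervals are simultaneously active.
No point has more.

4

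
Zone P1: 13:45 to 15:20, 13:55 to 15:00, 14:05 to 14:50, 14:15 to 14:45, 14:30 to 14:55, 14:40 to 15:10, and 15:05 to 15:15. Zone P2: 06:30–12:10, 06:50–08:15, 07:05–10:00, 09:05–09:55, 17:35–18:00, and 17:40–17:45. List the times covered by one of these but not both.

First set merges to 13:45–15:20.
Second set merges to 06:30–12:10, 17:35–18:00.
A \ B = 13:45–15:20.
B \ A = 06:30–12:10, 17:35–18:00.
Union of the two gives the symmetric difference.

06:30–12:10, 13:45–15:20, 17:35–18:00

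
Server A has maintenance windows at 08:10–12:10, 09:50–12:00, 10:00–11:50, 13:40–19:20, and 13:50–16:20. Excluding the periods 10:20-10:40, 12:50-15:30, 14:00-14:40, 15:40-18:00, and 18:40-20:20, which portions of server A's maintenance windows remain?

08:10-10:20, 10:40-12:10, 15:30-15:40, 18:00-18:40

Merge the first list: 08:10-12:10, 13:40-19:20.
Merge the second list: 10:20-10:40, 12:50-15:30, 15:40-18:00, 18:40-20:20.
08:10-12:10 minus B → 08:10-10:20, 10:40-12:10.
13:40-19:20 minus B → 15:30-15:40, 18:00-18:40.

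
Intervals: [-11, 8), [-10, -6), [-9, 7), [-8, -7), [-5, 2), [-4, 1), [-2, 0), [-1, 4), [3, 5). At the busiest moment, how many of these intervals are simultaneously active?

6

At -1, 6 of the intervals are simultaneously active.
No point has more.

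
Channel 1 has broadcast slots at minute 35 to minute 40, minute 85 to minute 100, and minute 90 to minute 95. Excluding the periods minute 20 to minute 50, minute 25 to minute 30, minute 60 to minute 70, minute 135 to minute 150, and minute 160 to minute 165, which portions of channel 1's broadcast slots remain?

minute 85 to minute 100

First set merges to minute 35 to minute 40, minute 85 to minute 100.
Second set merges to minute 20 to minute 50, minute 60 to minute 70, minute 135 to minute 150, minute 160 to minute 165.
minute 35 to minute 40: fully covered by B → removed.
minute 85 to minute 100: no B overlap → unchanged.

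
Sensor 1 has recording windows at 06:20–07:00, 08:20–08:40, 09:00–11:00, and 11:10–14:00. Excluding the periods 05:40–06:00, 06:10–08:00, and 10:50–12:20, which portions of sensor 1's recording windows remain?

06:20-07:00 lies entirely inside B → drops out.
08:20-08:40 is untouched.
09:00-11:00 with B removed leaves 09:00-10:50.
11:10-14:00 with B removed leaves 12:20-14:00.

08:20-08:40, 09:00-10:50, 12:20-14:00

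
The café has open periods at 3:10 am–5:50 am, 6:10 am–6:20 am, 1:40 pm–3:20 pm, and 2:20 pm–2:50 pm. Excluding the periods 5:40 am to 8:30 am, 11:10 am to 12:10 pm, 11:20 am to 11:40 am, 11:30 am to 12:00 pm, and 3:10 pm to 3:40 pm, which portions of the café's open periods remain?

3:10 am-5:40 am, 1:40 pm-3:10 pm

A, merged: 3:10 am-5:50 am, 6:10 am-6:20 am, 1:40 pm-3:20 pm.
B, merged: 5:40 am-8:30 am, 11:10 am-12:10 pm, 3:10 pm-3:40 pm.
3:10 am-5:50 am minus B → 3:10 am-5:40 am.
6:10 am-6:20 am: fully covered by B → removed.
1:40 pm-3:20 pm minus B → 1:40 pm-3:10 pm.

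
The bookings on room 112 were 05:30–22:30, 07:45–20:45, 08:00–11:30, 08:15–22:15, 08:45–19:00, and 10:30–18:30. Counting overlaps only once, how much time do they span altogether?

Merged: 05:30–22:30.
Length: 17 h.

17 h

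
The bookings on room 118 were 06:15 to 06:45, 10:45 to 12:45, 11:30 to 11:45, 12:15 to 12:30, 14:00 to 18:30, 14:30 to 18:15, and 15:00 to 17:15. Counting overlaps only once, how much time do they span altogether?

Merged: 06:15–06:45, 10:45–12:45, 14:00–18:30.
Lengths: 30 min + 2 h + 4 h 30 min = 7 h.

7 h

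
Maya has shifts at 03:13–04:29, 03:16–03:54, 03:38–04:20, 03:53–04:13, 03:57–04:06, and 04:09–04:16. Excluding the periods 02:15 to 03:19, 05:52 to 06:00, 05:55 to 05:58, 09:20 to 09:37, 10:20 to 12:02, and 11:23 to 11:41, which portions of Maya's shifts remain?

03:19–04:29

First set merges to 03:13–04:29.
Second set merges to 02:15–03:19, 05:52–06:00, 09:20–09:37, 10:20–12:02.
03:13–04:29 minus B → 03:19–04:29.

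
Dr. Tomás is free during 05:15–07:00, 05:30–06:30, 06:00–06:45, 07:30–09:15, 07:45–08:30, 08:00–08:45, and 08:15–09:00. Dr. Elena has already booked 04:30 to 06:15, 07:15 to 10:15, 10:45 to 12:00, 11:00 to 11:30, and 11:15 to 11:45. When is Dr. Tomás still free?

Merge the first list: 05:15–07:00, 07:30–09:15.
Merge the second list: 04:30–06:15, 07:15–10:15, 10:45–12:00.
05:15–07:00 with B removed leaves 06:15–07:00.
07:30–09:15 lies entirely inside B → drops out.

06:15–07:00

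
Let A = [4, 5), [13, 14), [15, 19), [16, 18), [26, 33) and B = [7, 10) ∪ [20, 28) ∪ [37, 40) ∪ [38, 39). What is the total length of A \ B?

11

A, merged: [4, 5), [13, 14), [15, 19), [26, 33).
B, merged: [7, 10), [20, 28), [37, 40).
A \ B = [4, 5), [13, 14), [15, 19), [28, 33).
Total: 1 + 1 + 4 + 5 = 11.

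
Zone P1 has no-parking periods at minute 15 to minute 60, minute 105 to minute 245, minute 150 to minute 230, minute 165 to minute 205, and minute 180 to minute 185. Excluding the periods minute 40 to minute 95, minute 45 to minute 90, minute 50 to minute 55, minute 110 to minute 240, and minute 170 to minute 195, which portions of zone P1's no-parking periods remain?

A, merged: minute 15 to minute 60, minute 105 to minute 245.
B, merged: minute 40 to minute 95, minute 110 to minute 240.
minute 15 to minute 60 \ B = minute 15 to minute 40.
minute 105 to minute 245 \ B = minute 105 to minute 110, minute 240 to minute 245.

minute 15 to minute 40, minute 105 to minute 110, minute 240 to minute 245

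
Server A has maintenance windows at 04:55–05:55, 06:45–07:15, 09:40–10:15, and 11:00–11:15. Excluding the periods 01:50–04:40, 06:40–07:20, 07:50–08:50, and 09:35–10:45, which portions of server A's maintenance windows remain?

04:55–05:55: no B overlap → unchanged.
06:45–07:15: fully covered by B → removed.
09:40–10:15: fully covered by B → removed.
11:00–11:15: no B overlap → unchanged.

04:55–05:55, 11:00–11:15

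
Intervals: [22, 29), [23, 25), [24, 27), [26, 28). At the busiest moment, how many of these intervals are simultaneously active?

3

Walk the sorted start/end points keeping a running depth.
The depth first hits 3 at 24.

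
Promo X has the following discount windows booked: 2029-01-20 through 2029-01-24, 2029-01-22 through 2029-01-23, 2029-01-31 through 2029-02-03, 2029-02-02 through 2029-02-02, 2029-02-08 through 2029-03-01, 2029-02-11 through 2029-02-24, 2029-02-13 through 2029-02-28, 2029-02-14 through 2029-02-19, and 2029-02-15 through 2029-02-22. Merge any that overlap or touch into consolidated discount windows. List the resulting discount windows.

2029-01-22 through 2029-01-23 overlaps/touches 2029-01-20 through 2029-01-24 → extend to 2029-01-20 through 2029-01-24.
2029-01-31 through 2029-02-03 is disjoint → start new block.
2029-02-02 through 2029-02-02 overlaps/touches 2029-01-31 through 2029-02-03 → extend to 2029-01-31 through 2029-02-03.
2029-02-08 through 2029-03-01 is disjoint → start new block.
2029-02-11 through 2029-02-24 overlaps/touches 2029-02-08 through 2029-03-01 → extend to 2029-02-08 through 2029-03-01.
2029-02-13 through 2029-02-28 overlaps/touches 2029-02-08 through 2029-03-01 → extend to 2029-02-08 through 2029-03-01.
2029-02-14 through 2029-02-19 overlaps/touches 2029-02-08 through 2029-03-01 → extend to 2029-02-08 through 2029-03-01.
2029-02-15 through 2029-02-22 overlaps/touches 2029-02-08 through 2029-03-01 → extend to 2029-02-08 through 2029-03-01.

2029-01-20 through 2029-01-24, 2029-01-31 through 2029-02-03, 2029-02-08 through 2029-03-01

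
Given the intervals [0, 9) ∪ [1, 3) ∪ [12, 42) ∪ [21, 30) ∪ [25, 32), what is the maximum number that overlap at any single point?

3

At 25, 3 of the intervals are simultaneously active.
No point has more.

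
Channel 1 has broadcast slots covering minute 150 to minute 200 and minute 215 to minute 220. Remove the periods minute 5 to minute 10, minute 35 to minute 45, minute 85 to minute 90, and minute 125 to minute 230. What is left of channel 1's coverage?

minute 150 to minute 200: entirely removed.
minute 215 to minute 220: entirely removed.

none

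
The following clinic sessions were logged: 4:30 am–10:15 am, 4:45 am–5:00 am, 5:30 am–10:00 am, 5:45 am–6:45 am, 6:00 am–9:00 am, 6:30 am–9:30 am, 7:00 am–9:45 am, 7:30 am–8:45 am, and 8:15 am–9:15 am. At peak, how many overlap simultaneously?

At 8:15 am, 7 of the intervals are simultaneously active.
No point has more.

7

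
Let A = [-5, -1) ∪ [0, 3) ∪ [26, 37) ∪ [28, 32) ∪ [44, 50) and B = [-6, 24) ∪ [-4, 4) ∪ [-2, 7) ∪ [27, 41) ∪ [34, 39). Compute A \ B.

[26, 27) ∪ [44, 50)

Merge the first list: [-5, -1), [0, 3), [26, 37), [44, 50).
Merge the second list: [-6, 24), [27, 41).
[-5, -1): entirely removed.
[0, 3): entirely removed.
[26, 37) \ B = [26, 27).
[44, 50): nothing removed.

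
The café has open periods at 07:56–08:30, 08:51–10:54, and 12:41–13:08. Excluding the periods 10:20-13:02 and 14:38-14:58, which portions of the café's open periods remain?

07:56–08:30, 08:51–10:20, 13:02–13:08

07:56–08:30: no B overlap → unchanged.
08:51–10:54 minus B → 08:51–10:20.
12:41–13:08 minus B → 13:02–13:08.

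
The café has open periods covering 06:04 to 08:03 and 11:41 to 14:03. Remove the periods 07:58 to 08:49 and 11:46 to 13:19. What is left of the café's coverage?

06:04–08:03 minus B → 06:04–07:58.
11:41–14:03 minus B → 11:41–11:46, 13:19–14:03.

06:04–07:58, 11:41–11:46, 13:19–14:03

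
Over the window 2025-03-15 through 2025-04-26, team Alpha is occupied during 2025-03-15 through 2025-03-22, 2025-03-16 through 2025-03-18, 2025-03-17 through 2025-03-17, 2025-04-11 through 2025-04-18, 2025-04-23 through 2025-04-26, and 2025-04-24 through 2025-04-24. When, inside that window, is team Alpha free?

After merging, the occupied span is 2025-03-15 through 2025-03-22, 2025-04-11 through 2025-04-18, 2025-04-23 through 2025-04-26.
Complement within 2025-03-15 through 2025-04-26: 2025-03-23 through 2025-04-10, 2025-04-19 through 2025-04-22.

2025-03-23 through 2025-04-10, 2025-04-19 through 2025-04-22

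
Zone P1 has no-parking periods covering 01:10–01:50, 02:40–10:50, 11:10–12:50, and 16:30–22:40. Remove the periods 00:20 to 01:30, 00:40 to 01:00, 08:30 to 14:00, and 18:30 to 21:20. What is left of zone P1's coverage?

01:30–01:50, 02:40–08:30, 16:30–18:30, 21:20–22:40

Merge the second list: 00:20–01:30, 08:30–14:00, 18:30–21:20.
01:10–01:50 with B removed leaves 01:30–01:50.
02:40–10:50 with B removed leaves 02:40–08:30.
11:10–12:50 lies entirely inside B → drops out.
16:30–22:40 with B removed leaves 16:30–18:30, 21:20–22:40.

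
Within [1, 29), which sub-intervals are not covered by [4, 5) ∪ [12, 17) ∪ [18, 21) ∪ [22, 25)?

Covered (merged): [4, 5), [12, 17), [18, 21), [22, 25).
Uncovered inside [1, 29): [1, 4), [5, 12), [17, 18), [21, 22), [25, 29).

[1, 4) ∪ [5, 12) ∪ [17, 18) ∪ [21, 22) ∪ [25, 29)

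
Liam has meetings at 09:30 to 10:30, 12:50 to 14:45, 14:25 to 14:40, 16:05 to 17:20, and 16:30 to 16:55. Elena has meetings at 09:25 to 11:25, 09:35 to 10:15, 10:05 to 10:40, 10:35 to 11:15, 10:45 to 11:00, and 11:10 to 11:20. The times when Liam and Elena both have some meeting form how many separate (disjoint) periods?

1

Merge the first list: 09:30–10:30, 12:50–14:45, 16:05–17:20.
Merge the second list: 09:25–11:25.
A ∩ B = 09:30–10:30.
That is 1 disjoint piece.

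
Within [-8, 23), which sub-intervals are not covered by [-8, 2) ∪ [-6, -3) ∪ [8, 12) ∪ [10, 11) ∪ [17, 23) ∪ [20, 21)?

[2, 8) ∪ [12, 17)

After merging, the occupied span is [-8, 2), [8, 12), [17, 23).
Gaps within [-8, 23): [2, 8), [12, 17).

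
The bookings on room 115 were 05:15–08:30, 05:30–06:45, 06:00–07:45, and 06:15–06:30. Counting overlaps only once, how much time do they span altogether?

3 h 15 min

Merged: 05:15–08:30.
Length: 3 h 15 min.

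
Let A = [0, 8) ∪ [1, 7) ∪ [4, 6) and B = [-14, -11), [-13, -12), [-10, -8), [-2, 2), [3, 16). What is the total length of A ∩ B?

First set merges to [0, 8).
Second set merges to [-14, -11), [-10, -8), [-2, 2), [3, 16).
A ∩ B = [0, 2), [3, 8).
Total: 2 + 5 = 7.

7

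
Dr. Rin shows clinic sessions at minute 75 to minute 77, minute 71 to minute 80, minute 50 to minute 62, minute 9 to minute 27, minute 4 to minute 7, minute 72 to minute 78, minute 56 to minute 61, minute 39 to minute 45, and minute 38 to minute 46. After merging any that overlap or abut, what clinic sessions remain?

Sort by start: minute 4 to minute 7, minute 9 to minute 27, minute 38 to minute 46, minute 39 to minute 45, minute 50 to minute 62, minute 56 to minute 61, minute 71 to minute 80, minute 72 to minute 78, minute 75 to minute 77.
minute 9 to minute 27 is disjoint → start new block.
minute 38 to minute 46 is disjoint → start new block.
minute 39 to minute 45 overlaps/touches minute 38 to minute 46 → extend to minute 38 to minute 46.
minute 50 to minute 62 is disjoint → start new block.
minute 56 to minute 61 overlaps/touches minute 50 to minute 62 → extend to minute 50 to minute 62.
minute 71 to minute 80 is disjoint → start new block.
minute 72 to minute 78 overlaps/touches minute 71 to minute 80 → extend to minute 71 to minute 80.
minute 75 to minute 77 overlaps/touches minute 71 to minute 80 → extend to minute 71 to minute 80.

minute 4 to minute 7, minute 9 to minute 27, minute 38 to minute 46, minute 50 to minute 62, minute 71 to minute 80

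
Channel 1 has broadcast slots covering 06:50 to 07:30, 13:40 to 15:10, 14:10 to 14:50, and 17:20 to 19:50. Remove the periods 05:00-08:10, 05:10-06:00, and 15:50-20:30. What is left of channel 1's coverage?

Merge the first list: 06:50–07:30, 13:40–15:10, 17:20–19:50.
Merge the second list: 05:00–08:10, 15:50–20:30.
06:50–07:30: fully covered by B → removed.
13:40–15:10: no B overlap → unchanged.
17:20–19:50: fully covered by B → removed.

13:40–15:10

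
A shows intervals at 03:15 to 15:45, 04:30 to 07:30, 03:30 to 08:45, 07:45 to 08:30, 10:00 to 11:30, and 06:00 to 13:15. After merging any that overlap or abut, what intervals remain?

03:15-15:45

Sort by start: 03:15-15:45, 03:30-08:45, 04:30-07:30, 06:00-13:15, 07:45-08:30, 10:00-11:30.
03:30-08:45 overlaps/touches 03:15-15:45 → extend to 03:15-15:45.
04:30-07:30 overlaps/touches 03:15-15:45 → extend to 03:15-15:45.
06:00-13:15 overlaps/touches 03:15-15:45 → extend to 03:15-15:45.
07:45-08:30 overlaps/touches 03:15-15:45 → extend to 03:15-15:45.
10:00-11:30 overlaps/touches 03:15-15:45 → extend to 03:15-15:45.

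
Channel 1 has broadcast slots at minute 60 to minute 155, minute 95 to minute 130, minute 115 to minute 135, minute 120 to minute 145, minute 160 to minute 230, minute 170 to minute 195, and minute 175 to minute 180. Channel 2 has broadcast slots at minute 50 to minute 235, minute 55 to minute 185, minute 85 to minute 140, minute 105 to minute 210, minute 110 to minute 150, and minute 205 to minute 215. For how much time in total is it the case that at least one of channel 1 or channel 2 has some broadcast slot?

185 minutes

First set merges to minute 60 to minute 155, minute 160 to minute 230.
Second set merges to minute 50 to minute 235.
A ∪ B = minute 50 to minute 235.
Total: 185 minutes.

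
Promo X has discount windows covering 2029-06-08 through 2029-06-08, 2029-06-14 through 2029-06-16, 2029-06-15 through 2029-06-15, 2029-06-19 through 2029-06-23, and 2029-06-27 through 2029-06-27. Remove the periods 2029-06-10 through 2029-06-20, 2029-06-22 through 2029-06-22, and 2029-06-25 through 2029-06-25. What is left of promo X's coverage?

2029-06-08 through 2029-06-08, 2029-06-21 through 2029-06-21, 2029-06-23 through 2029-06-23, 2029-06-27 through 2029-06-27

Merge the first list: 2029-06-08 through 2029-06-08, 2029-06-14 through 2029-06-16, 2029-06-19 through 2029-06-23, 2029-06-27 through 2029-06-27.
2029-06-08 through 2029-06-08: no B overlap → unchanged.
2029-06-14 through 2029-06-16: fully covered by B → removed.
2029-06-19 through 2029-06-23 minus B → 2029-06-21 through 2029-06-21, 2029-06-23 through 2029-06-23.
2029-06-27 through 2029-06-27: no B overlap → unchanged.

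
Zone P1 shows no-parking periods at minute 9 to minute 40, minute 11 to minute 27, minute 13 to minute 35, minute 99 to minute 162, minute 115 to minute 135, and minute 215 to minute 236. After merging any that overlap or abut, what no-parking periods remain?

minute 9 to minute 40, minute 99 to minute 162, minute 215 to minute 236

minute 11 to minute 27 overlaps/touches minute 9 to minute 40 → extend to minute 9 to minute 40.
minute 13 to minute 35 overlaps/touches minute 9 to minute 40 → extend to minute 9 to minute 40.
minute 99 to minute 162 is disjoint → start new block.
minute 115 to minute 135 overlaps/touches minute 99 to minute 162 → extend to minute 99 to minute 162.
minute 215 to minute 236 is disjoint → start new block.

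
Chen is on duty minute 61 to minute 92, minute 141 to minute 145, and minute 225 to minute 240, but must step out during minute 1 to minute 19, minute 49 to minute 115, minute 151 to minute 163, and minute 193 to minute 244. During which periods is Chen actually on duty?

minute 141 to minute 145

minute 61 to minute 92: fully covered by B → removed.
minute 141 to minute 145: no B overlap → unchanged.
minute 225 to minute 240: fully covered by B → removed.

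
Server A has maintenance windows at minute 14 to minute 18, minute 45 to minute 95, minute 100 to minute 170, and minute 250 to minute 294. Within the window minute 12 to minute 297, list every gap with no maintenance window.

minute 12 to minute 14, minute 18 to minute 45, minute 95 to minute 100, minute 170 to minute 250, minute 294 to minute 297

Covered (merged): minute 14 to minute 18, minute 45 to minute 95, minute 100 to minute 170, minute 250 to minute 294.
Complement within minute 12 to minute 297: minute 12 to minute 14, minute 18 to minute 45, minute 95 to minute 100, minute 170 to minute 250, minute 294 to minute 297.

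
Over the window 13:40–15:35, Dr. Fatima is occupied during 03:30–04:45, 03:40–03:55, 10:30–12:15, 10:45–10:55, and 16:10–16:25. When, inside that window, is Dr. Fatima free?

Covered (merged): 03:30–04:45, 10:30–12:15, 16:10–16:25.
Complement within 13:40–15:35: 13:40–15:35.

13:40–15:35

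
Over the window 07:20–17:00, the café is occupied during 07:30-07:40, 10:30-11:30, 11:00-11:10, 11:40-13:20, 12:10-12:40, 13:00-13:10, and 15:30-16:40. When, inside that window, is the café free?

Covered (merged): 07:30-07:40, 10:30-11:30, 11:40-13:20, 15:30-16:40.
Complement within 07:20-17:00: 07:20-07:30, 07:40-10:30, 11:30-11:40, 13:20-15:30, 16:40-17:00.

07:20-07:30, 07:40-10:30, 11:30-11:40, 13:20-15:30, 16:40-17:00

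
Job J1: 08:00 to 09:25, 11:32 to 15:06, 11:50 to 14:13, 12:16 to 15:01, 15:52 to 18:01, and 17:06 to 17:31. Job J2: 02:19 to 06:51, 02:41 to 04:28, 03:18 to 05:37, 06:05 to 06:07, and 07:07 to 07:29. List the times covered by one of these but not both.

02:19-06:51, 07:07-07:29, 08:00-09:25, 11:32-15:06, 15:52-18:01

Merge the first list: 08:00-09:25, 11:32-15:06, 15:52-18:01.
Merge the second list: 02:19-06:51, 07:07-07:29.
A but not B: 08:00-09:25, 11:32-15:06, 15:52-18:01.
B but not A: 02:19-06:51, 07:07-07:29.
Combining gives A △ B.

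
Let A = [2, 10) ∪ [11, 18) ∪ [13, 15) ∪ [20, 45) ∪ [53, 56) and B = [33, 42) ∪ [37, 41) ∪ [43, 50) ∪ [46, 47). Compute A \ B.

A, merged: [2, 10), [11, 18), [20, 45), [53, 56).
B, merged: [33, 42), [43, 50).
[2, 10): no B overlap → unchanged.
[11, 18): no B overlap → unchanged.
[20, 45) minus B → [20, 33), [42, 43).
[53, 56): no B overlap → unchanged.

[2, 10) ∪ [11, 18) ∪ [20, 33) ∪ [42, 43) ∪ [53, 56)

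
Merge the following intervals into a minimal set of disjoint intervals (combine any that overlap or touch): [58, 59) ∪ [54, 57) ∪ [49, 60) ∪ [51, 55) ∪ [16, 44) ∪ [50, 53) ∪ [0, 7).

Sort by start: [0, 7), [16, 44), [49, 60), [50, 53), [51, 55), [54, 57), [58, 59).
[16, 44) is disjoint → start new block.
[49, 60) is disjoint → start new block.
[50, 53) overlaps/touches [49, 60) → extend to [49, 60).
[51, 55) overlaps/touches [49, 60) → extend to [49, 60).
[54, 57) overlaps/touches [49, 60) → extend to [49, 60).
[58, 59) overlaps/touches [49, 60) → extend to [49, 60).

[0, 7) ∪ [16, 44) ∪ [49, 60)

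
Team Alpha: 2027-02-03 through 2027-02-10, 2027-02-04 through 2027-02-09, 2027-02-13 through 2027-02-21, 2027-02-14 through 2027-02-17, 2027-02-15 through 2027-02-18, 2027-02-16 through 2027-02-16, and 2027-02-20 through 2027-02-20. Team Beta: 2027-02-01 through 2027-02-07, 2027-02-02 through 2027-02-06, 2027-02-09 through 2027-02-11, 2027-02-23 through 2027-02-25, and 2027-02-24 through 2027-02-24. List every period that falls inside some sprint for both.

2027-02-03 through 2027-02-07, 2027-02-09 through 2027-02-10

First set merges to 2027-02-03 through 2027-02-10, 2027-02-13 through 2027-02-21.
Second set merges to 2027-02-01 through 2027-02-07, 2027-02-09 through 2027-02-11, 2027-02-23 through 2027-02-25.
2027-02-03 through 2027-02-10 overlaps B on 2027-02-03 through 2027-02-07, 2027-02-09 through 2027-02-10.
2027-02-13 through 2027-02-21 falls entirely outside B.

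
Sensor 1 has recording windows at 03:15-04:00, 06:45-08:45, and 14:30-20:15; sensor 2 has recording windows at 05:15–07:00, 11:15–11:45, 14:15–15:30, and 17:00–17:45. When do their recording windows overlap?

06:45–07:00, 14:30–15:30, 17:00–17:45

03:15–04:00 falls entirely outside B.
06:45–08:45 overlaps B on 06:45–07:00.
14:30–20:15 overlaps B on 14:30–15:30, 17:00–17:45.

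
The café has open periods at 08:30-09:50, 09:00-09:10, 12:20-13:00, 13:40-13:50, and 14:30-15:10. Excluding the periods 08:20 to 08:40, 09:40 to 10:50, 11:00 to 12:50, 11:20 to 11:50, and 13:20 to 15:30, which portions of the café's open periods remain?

First set merges to 08:30–09:50, 12:20–13:00, 13:40–13:50, 14:30–15:10.
Second set merges to 08:20–08:40, 09:40–10:50, 11:00–12:50, 13:20–15:30.
08:30–09:50 with B removed leaves 08:40–09:40.
12:20–13:00 with B removed leaves 12:50–13:00.
13:40–13:50 lies entirely inside B → drops out.
14:30–15:10 lies entirely inside B → drops out.

08:40–09:40, 12:50–13:00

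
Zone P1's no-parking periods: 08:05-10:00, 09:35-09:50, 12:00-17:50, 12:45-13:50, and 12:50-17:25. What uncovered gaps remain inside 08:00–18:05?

Covered (merged): 08:05–10:00, 12:00–17:50.
Gaps within 08:00–18:05: 08:00–08:05, 10:00–12:00, 17:50–18:05.

08:00–08:05, 10:00–12:00, 17:50–18:05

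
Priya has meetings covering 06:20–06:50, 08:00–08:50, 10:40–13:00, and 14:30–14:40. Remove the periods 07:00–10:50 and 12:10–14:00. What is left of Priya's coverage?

06:20-06:50: no B overlap → unchanged.
08:00-08:50: fully covered by B → removed.
10:40-13:00 minus B → 10:50-12:10.
14:30-14:40: no B overlap → unchanged.

06:20-06:50, 10:50-12:10, 14:30-14:40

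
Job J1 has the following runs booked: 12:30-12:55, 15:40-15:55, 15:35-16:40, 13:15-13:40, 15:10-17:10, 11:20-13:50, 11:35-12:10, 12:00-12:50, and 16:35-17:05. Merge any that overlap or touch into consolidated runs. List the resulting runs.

11:20–13:50, 15:10–17:10

Sort by start: 11:20–13:50, 11:35–12:10, 12:00–12:50, 12:30–12:55, 13:15–13:40, 15:10–17:10, 15:35–16:40, 15:40–15:55, 16:35–17:05.
11:35–12:10 overlaps/touches 11:20–13:50 → extend to 11:20–13:50.
12:00–12:50 overlaps/touches 11:20–13:50 → extend to 11:20–13:50.
12:30–12:55 overlaps/touches 11:20–13:50 → extend to 11:20–13:50.
13:15–13:40 overlaps/touches 11:20–13:50 → extend to 11:20–13:50.
15:10–17:10 is disjoint → start new block.
15:35–16:40 overlaps/touches 15:10–17:10 → extend to 15:10–17:10.
15:40–15:55 overlaps/touches 15:10–17:10 → extend to 15:10–17:10.
16:35–17:05 overlaps/touches 15:10–17:10 → extend to 15:10–17:10.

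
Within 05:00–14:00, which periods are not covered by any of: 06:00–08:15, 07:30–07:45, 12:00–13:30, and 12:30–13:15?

05:00–06:00, 08:15–12:00, 13:30–14:00

After merging, the occupied span is 06:00–08:15, 12:00–13:30.
Gaps within 05:00–14:00: 05:00–06:00, 08:15–12:00, 13:30–14:00.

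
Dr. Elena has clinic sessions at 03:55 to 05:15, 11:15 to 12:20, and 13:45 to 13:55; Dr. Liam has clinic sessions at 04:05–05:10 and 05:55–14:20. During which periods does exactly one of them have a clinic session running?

03:55–04:05, 05:10–05:15, 05:55–11:15, 12:20–13:45, 13:55–14:20

Only in the first: 03:55–04:05, 05:10–05:15.
Only in the second: 05:55–11:15, 12:20–13:45, 13:55–14:20.
Together these are the periods covered by exactly one.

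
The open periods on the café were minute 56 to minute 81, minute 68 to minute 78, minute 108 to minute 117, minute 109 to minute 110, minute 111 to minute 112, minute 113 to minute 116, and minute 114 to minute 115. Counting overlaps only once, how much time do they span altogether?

Merged: minute 56 to minute 81, minute 108 to minute 117.
Lengths: 25 minutes + 9 minutes = 34 minutes.

34 minutes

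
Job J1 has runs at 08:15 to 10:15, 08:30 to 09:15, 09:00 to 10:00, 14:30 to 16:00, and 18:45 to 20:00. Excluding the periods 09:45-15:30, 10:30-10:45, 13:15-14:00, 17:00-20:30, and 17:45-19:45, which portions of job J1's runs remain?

08:15–09:45, 15:30–16:00

First set merges to 08:15–10:15, 14:30–16:00, 18:45–20:00.
Second set merges to 09:45–15:30, 17:00–20:30.
08:15–10:15 minus B → 08:15–09:45.
14:30–16:00 minus B → 15:30–16:00.
18:45–20:00: fully covered by B → removed.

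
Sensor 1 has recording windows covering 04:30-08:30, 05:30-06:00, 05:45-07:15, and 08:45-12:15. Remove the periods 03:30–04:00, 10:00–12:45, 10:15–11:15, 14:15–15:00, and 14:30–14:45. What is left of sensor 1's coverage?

04:30–08:30, 08:45–10:00

Merge the first list: 04:30–08:30, 08:45–12:15.
Merge the second list: 03:30–04:00, 10:00–12:45, 14:15–15:00.
04:30–08:30: nothing removed.
08:45–12:15 \ B = 08:45–10:00.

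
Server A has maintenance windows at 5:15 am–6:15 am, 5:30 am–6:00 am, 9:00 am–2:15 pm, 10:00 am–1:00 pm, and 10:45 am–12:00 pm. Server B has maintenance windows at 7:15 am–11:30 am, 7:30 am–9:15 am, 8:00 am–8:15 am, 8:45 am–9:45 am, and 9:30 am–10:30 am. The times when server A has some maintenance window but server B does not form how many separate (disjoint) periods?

Merge the first list: 5:15 am-6:15 am, 9:00 am-2:15 pm.
Merge the second list: 7:15 am-11:30 am.
A \ B = 5:15 am-6:15 am, 11:30 am-2:15 pm.
That is 2 disjoint pieces.

2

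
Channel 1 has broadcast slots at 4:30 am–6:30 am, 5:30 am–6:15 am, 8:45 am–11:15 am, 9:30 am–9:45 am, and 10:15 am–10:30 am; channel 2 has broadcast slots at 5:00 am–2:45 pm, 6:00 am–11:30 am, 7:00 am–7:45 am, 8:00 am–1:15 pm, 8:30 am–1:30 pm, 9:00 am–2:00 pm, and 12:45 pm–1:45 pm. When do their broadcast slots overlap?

Merge the first list: 4:30 am-6:30 am, 8:45 am-11:15 am.
Merge the second list: 5:00 am-2:45 pm.
4:30 am-6:30 am overlaps B on 5:00 am-6:30 am.
8:45 am-11:15 am overlaps B on 8:45 am-11:15 am.

5:00 am-6:30 am, 8:45 am-11:15 am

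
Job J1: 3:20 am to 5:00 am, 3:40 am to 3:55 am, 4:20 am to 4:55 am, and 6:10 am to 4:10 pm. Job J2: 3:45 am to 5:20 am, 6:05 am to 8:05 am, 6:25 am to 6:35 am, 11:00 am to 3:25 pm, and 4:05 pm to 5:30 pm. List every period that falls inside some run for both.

First set merges to 3:20 am–5:00 am, 6:10 am–4:10 pm.
Second set merges to 3:45 am–5:20 am, 6:05 am–8:05 am, 11:00 am–3:25 pm, 4:05 pm–5:30 pm.
3:20 am–5:00 am meets the second set on 3:45 am–5:00 am.
6:10 am–4:10 pm meets the second set on 6:10 am–8:05 am, 11:00 am–3:25 pm, 4:05 pm–4:10 pm.

3:45 am–5:00 am, 6:10 am–8:05 am, 11:00 am–3:25 pm, 4:05 pm–4:10 pm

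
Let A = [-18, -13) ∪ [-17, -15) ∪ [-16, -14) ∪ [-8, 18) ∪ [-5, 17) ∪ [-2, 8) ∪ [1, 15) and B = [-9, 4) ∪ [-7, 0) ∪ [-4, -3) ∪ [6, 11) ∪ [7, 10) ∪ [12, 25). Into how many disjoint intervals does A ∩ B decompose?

Merge the first list: [-18, -13), [-8, 18).
Merge the second list: [-9, 4), [6, 11), [12, 25).
A ∩ B = [-8, 4), [6, 11), [12, 18).
That is 3 disjoint pieces.

3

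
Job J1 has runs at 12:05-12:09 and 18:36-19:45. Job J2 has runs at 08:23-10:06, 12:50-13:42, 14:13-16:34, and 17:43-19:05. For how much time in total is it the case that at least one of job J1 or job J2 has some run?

7 h 2 min

A ∪ B = 08:23-10:06, 12:05-12:09, 12:50-13:42, 14:13-16:34, 17:43-19:45.
Total: 1 h 43 min + 4 min + 52 min + 2 h 21 min + 2 h 2 min = 7 h 2 min.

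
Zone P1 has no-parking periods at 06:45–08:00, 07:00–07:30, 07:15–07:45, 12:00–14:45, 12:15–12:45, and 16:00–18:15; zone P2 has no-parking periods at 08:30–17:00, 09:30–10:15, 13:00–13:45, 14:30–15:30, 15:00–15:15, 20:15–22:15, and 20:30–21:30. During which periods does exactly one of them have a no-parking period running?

Merge the first list: 06:45-08:00, 12:00-14:45, 16:00-18:15.
Merge the second list: 08:30-17:00, 20:15-22:15.
A but not B: 06:45-08:00, 17:00-18:15.
B but not A: 08:30-12:00, 14:45-16:00, 20:15-22:15.
Combining gives A △ B.

06:45-08:00, 08:30-12:00, 14:45-16:00, 17:00-18:15, 20:15-22:15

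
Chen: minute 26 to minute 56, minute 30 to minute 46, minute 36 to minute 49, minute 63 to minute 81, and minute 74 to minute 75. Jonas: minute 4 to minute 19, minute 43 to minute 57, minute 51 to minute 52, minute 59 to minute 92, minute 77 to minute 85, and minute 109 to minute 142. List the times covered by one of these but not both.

minute 4 to minute 19, minute 26 to minute 43, minute 56 to minute 57, minute 59 to minute 63, minute 81 to minute 92, minute 109 to minute 142

A, merged: minute 26 to minute 56, minute 63 to minute 81.
B, merged: minute 4 to minute 19, minute 43 to minute 57, minute 59 to minute 92, minute 109 to minute 142.
A but not B: minute 26 to minute 43.
B but not A: minute 4 to minute 19, minute 56 to minute 57, minute 59 to minute 63, minute 81 to minute 92, minute 109 to minute 142.
Combining gives A △ B.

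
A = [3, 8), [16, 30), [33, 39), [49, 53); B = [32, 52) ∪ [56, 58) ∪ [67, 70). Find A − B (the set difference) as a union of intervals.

[3, 8) is untouched.
[16, 30) is untouched.
[33, 39) lies entirely inside B → drops out.
[49, 53) with B removed leaves [52, 53).

[3, 8) ∪ [16, 30) ∪ [52, 53)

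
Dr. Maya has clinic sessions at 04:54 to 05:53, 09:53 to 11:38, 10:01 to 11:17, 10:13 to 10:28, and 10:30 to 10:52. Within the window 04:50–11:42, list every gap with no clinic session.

The merged coverage is 04:54-05:53, 09:53-11:38.
Gaps within 04:50-11:42: 04:50-04:54, 05:53-09:53, 11:38-11:42.

04:50-04:54, 05:53-09:53, 11:38-11:42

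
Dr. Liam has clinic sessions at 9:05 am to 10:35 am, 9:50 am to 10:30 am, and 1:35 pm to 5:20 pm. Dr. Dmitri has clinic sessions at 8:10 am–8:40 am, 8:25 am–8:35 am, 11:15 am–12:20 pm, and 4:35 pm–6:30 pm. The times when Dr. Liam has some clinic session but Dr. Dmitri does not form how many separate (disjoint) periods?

First set merges to 9:05 am–10:35 am, 1:35 pm–5:20 pm.
Second set merges to 8:10 am–8:40 am, 11:15 am–12:20 pm, 4:35 pm–6:30 pm.
A \ B = 9:05 am–10:35 am, 1:35 pm–4:35 pm.
That is 2 disjoint pieces.

2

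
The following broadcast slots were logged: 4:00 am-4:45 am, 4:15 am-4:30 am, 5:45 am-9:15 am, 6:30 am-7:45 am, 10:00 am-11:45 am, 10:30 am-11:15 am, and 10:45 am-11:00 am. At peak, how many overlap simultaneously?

Walk the sorted start/end points keeping a running depth.
The depth first hits 3 at 10:45 am.

3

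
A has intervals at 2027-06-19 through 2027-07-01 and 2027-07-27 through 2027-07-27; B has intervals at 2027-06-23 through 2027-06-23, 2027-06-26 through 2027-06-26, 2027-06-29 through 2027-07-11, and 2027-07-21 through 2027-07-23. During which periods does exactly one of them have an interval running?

A \ B = 2027-06-19 through 2027-06-22, 2027-06-24 through 2027-06-25, 2027-06-27 through 2027-06-28, 2027-07-27 through 2027-07-27.
B \ A = 2027-07-02 through 2027-07-11, 2027-07-21 through 2027-07-23.
Union of the two gives the symmetric difference.

2027-06-19 through 2027-06-22, 2027-06-24 through 2027-06-25, 2027-06-27 through 2027-06-28, 2027-07-02 through 2027-07-11, 2027-07-21 through 2027-07-23, 2027-07-27 through 2027-07-27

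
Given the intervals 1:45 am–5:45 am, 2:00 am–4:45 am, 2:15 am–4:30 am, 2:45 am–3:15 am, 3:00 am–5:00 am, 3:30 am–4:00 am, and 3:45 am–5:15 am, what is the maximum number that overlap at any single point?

Sweep endpoints in order; track running count of active intervals.
Peak of 6 reached at 3:45 am.

6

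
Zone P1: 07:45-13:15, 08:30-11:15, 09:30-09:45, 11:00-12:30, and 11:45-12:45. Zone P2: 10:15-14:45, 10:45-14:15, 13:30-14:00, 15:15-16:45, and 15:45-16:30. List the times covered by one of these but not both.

A, merged: 07:45–13:15.
B, merged: 10:15–14:45, 15:15–16:45.
A but not B: 07:45–10:15.
B but not A: 13:15–14:45, 15:15–16:45.
Combining gives A △ B.

07:45–10:15, 13:15–14:45, 15:15–16:45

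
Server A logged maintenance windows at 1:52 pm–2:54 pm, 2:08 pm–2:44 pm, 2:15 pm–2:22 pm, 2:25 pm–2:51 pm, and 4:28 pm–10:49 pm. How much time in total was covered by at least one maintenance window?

7 h 23 min

Merged: 1:52 pm-2:54 pm, 4:28 pm-10:49 pm.
Lengths: 1 h 2 min + 6 h 21 min = 7 h 23 min.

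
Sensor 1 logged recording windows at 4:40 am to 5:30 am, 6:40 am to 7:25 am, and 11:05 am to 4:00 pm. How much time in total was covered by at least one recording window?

6 h 30 min

Merged: 4:40 am-5:30 am, 6:40 am-7:25 am, 11:05 am-4:00 pm.
Lengths: 50 min + 45 min + 4 h 55 min = 6 h 30 min.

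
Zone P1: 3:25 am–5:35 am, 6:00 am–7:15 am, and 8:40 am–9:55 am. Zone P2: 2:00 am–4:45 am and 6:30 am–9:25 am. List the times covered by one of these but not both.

2:00 am-3:25 am, 4:45 am-5:35 am, 6:00 am-6:30 am, 7:15 am-8:40 am, 9:25 am-9:55 am

A but not B: 4:45 am-5:35 am, 6:00 am-6:30 am, 9:25 am-9:55 am.
B but not A: 2:00 am-3:25 am, 7:15 am-8:40 am.
Combining gives A △ B.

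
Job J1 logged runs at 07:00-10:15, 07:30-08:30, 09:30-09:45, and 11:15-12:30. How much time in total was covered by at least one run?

4 h 30 min

Merged: 07:00–10:15, 11:15–12:30.
Lengths: 3 h 15 min + 1 h 15 min = 4 h 30 min.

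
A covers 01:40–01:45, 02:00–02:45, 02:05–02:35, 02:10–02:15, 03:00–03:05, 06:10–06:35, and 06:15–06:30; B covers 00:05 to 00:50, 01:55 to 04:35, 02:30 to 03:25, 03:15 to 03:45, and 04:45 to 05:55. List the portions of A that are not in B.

Merge the first list: 01:40-01:45, 02:00-02:45, 03:00-03:05, 06:10-06:35.
Merge the second list: 00:05-00:50, 01:55-04:35, 04:45-05:55.
01:40-01:45: no B overlap → unchanged.
02:00-02:45: fully covered by B → removed.
03:00-03:05: fully covered by B → removed.
06:10-06:35: no B overlap → unchanged.

01:40-01:45, 06:10-06:35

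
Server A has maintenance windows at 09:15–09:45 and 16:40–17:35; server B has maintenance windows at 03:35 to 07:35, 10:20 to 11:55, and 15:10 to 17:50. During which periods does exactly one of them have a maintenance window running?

Only in the first: 09:15-09:45.
Only in the second: 03:35-07:35, 10:20-11:55, 15:10-16:40, 17:35-17:50.
Together these are the periods covered by exactly one.

03:35-07:35, 09:15-09:45, 10:20-11:55, 15:10-16:40, 17:35-17:50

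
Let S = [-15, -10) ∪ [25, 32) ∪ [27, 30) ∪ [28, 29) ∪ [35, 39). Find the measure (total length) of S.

Merged: [-15, -10), [25, 32), [35, 39).
Lengths: 5 + 7 + 4 = 16.

16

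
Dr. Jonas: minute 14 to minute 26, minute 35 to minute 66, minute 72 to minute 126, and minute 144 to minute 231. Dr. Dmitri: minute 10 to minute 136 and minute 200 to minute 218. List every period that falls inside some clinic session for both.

minute 14 to minute 26, minute 35 to minute 66, minute 72 to minute 126, minute 200 to minute 218

minute 14 to minute 26 meets the second set on minute 14 to minute 26.
minute 35 to minute 66 meets the second set on minute 35 to minute 66.
minute 72 to minute 126 meets the second set on minute 72 to minute 126.
minute 144 to minute 231 meets the second set on minute 200 to minute 218.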